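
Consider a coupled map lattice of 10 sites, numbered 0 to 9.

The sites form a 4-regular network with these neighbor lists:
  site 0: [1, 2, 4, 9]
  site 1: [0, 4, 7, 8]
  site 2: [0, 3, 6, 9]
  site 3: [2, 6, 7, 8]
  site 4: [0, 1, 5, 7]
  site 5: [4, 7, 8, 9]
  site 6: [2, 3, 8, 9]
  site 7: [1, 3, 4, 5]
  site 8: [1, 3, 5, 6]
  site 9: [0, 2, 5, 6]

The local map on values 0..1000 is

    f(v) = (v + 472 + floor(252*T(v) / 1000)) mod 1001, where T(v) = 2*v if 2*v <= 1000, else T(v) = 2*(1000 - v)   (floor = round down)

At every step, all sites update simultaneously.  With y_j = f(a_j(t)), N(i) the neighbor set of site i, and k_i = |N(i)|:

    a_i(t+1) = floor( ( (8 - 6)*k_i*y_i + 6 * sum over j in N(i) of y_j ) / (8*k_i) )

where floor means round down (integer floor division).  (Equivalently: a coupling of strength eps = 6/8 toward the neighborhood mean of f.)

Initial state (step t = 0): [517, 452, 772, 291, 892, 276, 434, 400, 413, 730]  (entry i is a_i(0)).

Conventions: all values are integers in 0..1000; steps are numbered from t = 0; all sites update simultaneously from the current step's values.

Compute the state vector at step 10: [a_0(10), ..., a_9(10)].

Simulating step by step:
t=0: [517, 452, 772, 291, 892, 276, 434, 400, 413, 730]
t=1: [294, 189, 389, 348, 355, 393, 348, 461, 410, 383]
t=2: [390, 408, 567, 492, 356, 72, 470, 381, 548, 391]
t=3: [90, 87, 158, 188, 144, 211, 188, 176, 258, 215]
t=4: [675, 692, 722, 762, 684, 774, 773, 715, 758, 734]
t=5: [321, 323, 337, 344, 324, 339, 347, 333, 347, 339]
t=6: [965, 966, 978, 985, 964, 977, 987, 971, 983, 977]
t=7: [455, 455, 459, 461, 454, 457, 461, 456, 460, 459]
t=8: [156, 156, 161, 161, 155, 158, 162, 157, 160, 159]
t=9: [708, 707, 712, 712, 706, 709, 713, 708, 711, 711]
t=10: [326, 325, 327, 327, 325, 326, 327, 326, 326, 327]

Answer: [326, 325, 327, 327, 325, 326, 327, 326, 326, 327]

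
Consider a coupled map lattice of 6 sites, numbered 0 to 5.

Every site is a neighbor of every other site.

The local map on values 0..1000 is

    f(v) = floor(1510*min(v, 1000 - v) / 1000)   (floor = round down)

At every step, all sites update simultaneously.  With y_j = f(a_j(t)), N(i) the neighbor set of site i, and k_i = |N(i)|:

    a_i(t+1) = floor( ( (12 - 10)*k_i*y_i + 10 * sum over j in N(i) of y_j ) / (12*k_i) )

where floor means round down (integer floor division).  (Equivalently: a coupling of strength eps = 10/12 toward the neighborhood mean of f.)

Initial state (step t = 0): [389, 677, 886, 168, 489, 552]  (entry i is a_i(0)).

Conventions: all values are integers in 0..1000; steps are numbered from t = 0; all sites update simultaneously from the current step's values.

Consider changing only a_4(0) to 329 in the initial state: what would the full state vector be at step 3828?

Answer: [475, 475, 475, 475, 475, 475]
Key observation: The state at step 7, [644, 644, 644, 644, 644, 644], reappears at step 15: the system is in a cycle of period 8 from step 7 on.  Therefore the state at step 3828 equals the state at step 7 + ((3828 - 7) mod 8) = 12, which is [475, 475, 475, 475, 475, 475].

Derivation:
t=0: [389, 677, 886, 168, 329, 552]
t=1: [445, 445, 445, 445, 445, 445]
t=2: [671, 671, 671, 671, 671, 671]
t=3: [496, 496, 496, 496, 496, 496]
t=4: [748, 748, 748, 748, 748, 748]
t=5: [380, 380, 380, 380, 380, 380]
t=6: [573, 573, 573, 573, 573, 573]
t=7: [644, 644, 644, 644, 644, 644]
t=8: [537, 537, 537, 537, 537, 537]
t=9: [699, 699, 699, 699, 699, 699]
t=10: [454, 454, 454, 454, 454, 454]
t=11: [685, 685, 685, 685, 685, 685]
t=12: [475, 475, 475, 475, 475, 475]
t=13: [717, 717, 717, 717, 717, 717]
t=14: [427, 427, 427, 427, 427, 427]
t=15: [644, 644, 644, 644, 644, 644]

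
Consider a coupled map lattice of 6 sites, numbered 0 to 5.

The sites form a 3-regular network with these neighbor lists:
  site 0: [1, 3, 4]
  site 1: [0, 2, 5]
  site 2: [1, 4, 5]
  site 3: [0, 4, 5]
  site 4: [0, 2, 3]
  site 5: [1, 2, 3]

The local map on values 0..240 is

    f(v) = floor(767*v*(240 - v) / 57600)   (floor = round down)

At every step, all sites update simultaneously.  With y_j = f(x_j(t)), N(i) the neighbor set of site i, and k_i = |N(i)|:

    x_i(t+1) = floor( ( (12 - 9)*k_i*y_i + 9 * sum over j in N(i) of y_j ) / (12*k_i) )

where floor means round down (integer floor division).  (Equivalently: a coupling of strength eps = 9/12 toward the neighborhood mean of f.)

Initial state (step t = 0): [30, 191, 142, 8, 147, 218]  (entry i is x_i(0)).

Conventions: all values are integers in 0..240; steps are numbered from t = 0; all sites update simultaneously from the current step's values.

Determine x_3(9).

Simulating step by step:
t=0: [30, 191, 142, 8, 147, 218]
t=1: [103, 113, 138, 88, 118, 99]
t=2: [186, 187, 188, 185, 185, 185]
t=3: [133, 132, 132, 134, 133, 132]
t=4: [189, 189, 189, 189, 189, 189]
t=5: [128, 128, 128, 128, 128, 128]
t=6: [190, 190, 190, 190, 190, 190]
t=7: [126, 126, 126, 126, 126, 126]
t=8: [191, 191, 191, 191, 191, 191]
t=9: [124, 124, 124, 124, 124, 124]

Answer: x_3(9) = 124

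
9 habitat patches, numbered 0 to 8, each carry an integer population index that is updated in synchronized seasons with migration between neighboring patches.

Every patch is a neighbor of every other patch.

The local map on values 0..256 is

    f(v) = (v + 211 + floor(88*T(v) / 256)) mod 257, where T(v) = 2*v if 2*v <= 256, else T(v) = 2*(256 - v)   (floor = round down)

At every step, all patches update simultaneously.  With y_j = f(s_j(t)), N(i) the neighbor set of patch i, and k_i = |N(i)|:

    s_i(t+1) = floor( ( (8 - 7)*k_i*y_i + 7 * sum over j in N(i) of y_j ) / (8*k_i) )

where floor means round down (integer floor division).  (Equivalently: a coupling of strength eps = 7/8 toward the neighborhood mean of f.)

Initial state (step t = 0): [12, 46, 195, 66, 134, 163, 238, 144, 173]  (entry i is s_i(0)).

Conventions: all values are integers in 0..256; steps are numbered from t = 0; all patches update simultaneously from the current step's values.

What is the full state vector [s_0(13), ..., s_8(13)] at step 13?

Simulating step by step:
t=0: [12, 46, 195, 66, 134, 163, 238, 144, 173]
t=1: [160, 157, 159, 157, 159, 159, 159, 159, 159]
t=2: [179, 179, 179, 179, 179, 179, 179, 179, 179]
t=3: [185, 185, 185, 185, 185, 185, 185, 185, 185]
t=4: [187, 187, 187, 187, 187, 187, 187, 187, 187]
t=5: [188, 188, 188, 188, 188, 188, 188, 188, 188]
t=6: [188, 188, 188, 188, 188, 188, 188, 188, 188]
t=7: [188, 188, 188, 188, 188, 188, 188, 188, 188]
t=8: [188, 188, 188, 188, 188, 188, 188, 188, 188]
t=9: [188, 188, 188, 188, 188, 188, 188, 188, 188]
t=10: [188, 188, 188, 188, 188, 188, 188, 188, 188]
t=11: [188, 188, 188, 188, 188, 188, 188, 188, 188]
t=12: [188, 188, 188, 188, 188, 188, 188, 188, 188]
t=13: [188, 188, 188, 188, 188, 188, 188, 188, 188]

Answer: [188, 188, 188, 188, 188, 188, 188, 188, 188]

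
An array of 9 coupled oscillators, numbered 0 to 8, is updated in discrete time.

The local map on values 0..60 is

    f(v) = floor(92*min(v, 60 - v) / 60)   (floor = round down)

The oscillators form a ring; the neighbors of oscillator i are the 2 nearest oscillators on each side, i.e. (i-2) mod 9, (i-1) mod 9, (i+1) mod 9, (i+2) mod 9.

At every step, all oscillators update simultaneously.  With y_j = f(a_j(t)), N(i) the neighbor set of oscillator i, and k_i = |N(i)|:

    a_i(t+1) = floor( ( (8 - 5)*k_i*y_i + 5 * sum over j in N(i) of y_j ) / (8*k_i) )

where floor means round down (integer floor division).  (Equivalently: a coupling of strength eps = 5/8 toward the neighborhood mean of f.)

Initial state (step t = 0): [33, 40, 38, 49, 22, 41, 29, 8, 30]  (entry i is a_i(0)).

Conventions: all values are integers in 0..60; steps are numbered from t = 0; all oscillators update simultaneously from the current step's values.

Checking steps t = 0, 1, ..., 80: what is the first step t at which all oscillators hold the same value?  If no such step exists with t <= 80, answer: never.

Answer: 5
Key observation: Synchronization is absorbing here: once all oscillators are equal they stay equal, and step 5 is the first all-equal step.

Derivation:
t=0: [33, 40, 38, 49, 22, 41, 29, 8, 30]  (not all equal)
t=1: [34, 32, 31, 25, 31, 27, 35, 29, 37]  (not all equal)
t=2: [40, 40, 41, 40, 41, 41, 39, 40, 38]  (not all equal)
t=3: [30, 30, 29, 29, 29, 29, 30, 30, 31]  (not all equal)
t=4: [45, 45, 44, 44, 44, 44, 45, 45, 45]  (not all equal)
t=5: [23, 23, 23, 23, 23, 23, 23, 23, 23]  (all equal)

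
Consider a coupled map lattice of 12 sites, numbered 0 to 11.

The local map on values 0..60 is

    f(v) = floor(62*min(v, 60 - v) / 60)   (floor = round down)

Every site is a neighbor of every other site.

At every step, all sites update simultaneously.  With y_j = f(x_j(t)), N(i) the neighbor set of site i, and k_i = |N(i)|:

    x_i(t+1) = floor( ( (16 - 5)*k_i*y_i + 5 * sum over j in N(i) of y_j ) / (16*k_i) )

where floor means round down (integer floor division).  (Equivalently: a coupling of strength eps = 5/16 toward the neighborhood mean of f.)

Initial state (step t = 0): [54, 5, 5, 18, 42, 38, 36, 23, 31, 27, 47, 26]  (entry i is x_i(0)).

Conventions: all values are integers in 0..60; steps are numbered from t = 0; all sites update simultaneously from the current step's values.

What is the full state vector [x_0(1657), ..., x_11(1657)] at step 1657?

Simulating step by step:
t=0: [54, 5, 5, 18, 42, 38, 36, 23, 31, 27, 47, 26]
t=1: [10, 9, 9, 18, 18, 20, 21, 21, 25, 23, 14, 23]
t=2: [12, 11, 11, 17, 17, 19, 19, 19, 22, 21, 15, 21]
t=3: [13, 13, 13, 17, 17, 18, 18, 18, 20, 19, 15, 19]
t=4: [14, 14, 14, 16, 16, 17, 17, 17, 18, 18, 15, 18]
t=5: [14, 14, 14, 16, 16, 16, 16, 16, 17, 17, 15, 17]
t=6: [14, 14, 14, 15, 15, 15, 15, 15, 16, 16, 15, 16]
t=7: [14, 14, 14, 15, 15, 15, 15, 15, 15, 15, 15, 15]
t=8: [14, 14, 14, 14, 14, 14, 14, 14, 14, 14, 14, 14]
t=9: [14, 14, 14, 14, 14, 14, 14, 14, 14, 14, 14, 14]

Answer: [14, 14, 14, 14, 14, 14, 14, 14, 14, 14, 14, 14]
Key observation: The state at step 8, [14, 14, 14, 14, 14, 14, 14, 14, 14, 14, 14, 14], reappears at step 9: the system is in a cycle of period 1 from step 8 on.  Therefore the state at step 1657 equals the state at step 8 + ((1657 - 8) mod 1) = 8, which is [14, 14, 14, 14, 14, 14, 14, 14, 14, 14, 14, 14].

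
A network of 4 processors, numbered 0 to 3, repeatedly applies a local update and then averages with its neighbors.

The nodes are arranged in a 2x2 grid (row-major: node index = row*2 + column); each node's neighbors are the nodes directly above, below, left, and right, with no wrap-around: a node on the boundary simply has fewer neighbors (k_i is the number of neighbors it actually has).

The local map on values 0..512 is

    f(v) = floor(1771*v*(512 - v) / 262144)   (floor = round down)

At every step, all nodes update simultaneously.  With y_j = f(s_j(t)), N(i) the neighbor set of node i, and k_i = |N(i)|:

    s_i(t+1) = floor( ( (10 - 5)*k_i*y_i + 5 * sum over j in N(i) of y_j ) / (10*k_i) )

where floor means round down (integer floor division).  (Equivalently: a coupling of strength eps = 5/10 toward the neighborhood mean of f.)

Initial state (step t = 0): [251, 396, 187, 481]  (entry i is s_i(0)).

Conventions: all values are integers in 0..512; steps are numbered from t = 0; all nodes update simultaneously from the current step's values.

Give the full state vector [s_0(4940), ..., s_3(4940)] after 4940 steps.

Answer: [429, 429, 429, 429]
Key observation: The state at step 8, [429, 429, 429, 429], reappears at step 12: the system is in a cycle of period 4 from step 8 on.  Therefore the state at step 4940 equals the state at step 8 + ((4940 - 8) mod 4) = 8, which is [429, 429, 429, 429].

Derivation:
t=0: [251, 396, 187, 481]
t=1: [401, 290, 340, 230]
t=2: [357, 401, 382, 426]
t=3: [345, 305, 322, 282]
t=4: [404, 419, 413, 428]
t=5: [281, 265, 272, 255]
t=6: [439, 441, 440, 441]
t=7: [214, 212, 213, 211]
t=8: [429, 429, 429, 429]
t=9: [240, 240, 240, 240]
t=10: [441, 441, 441, 441]
t=11: [211, 211, 211, 211]
t=12: [429, 429, 429, 429]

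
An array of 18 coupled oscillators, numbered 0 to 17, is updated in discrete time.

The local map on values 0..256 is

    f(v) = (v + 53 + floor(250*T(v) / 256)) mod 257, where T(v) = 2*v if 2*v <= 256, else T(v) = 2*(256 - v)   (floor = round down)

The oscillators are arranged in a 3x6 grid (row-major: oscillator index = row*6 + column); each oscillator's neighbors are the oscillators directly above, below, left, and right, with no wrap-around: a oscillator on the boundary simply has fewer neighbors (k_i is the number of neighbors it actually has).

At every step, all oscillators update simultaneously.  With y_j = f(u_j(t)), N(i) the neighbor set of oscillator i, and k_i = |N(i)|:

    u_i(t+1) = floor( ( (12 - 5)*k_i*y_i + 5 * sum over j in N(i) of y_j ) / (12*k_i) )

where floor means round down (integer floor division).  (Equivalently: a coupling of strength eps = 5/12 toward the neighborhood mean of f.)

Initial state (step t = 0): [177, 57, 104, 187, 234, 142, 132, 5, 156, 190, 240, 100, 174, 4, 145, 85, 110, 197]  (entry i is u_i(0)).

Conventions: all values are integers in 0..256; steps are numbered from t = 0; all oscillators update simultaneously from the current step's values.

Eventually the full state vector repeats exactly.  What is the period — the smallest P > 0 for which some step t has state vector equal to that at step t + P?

Simulating step by step:
t=0: [177, 57, 104, 187, 234, 142, 132, 5, 156, 190, 240, 100, 174, 4, 145, 85, 110, 197]
t=1: [155, 170, 127, 108, 89, 127, 144, 101, 131, 105, 80, 99, 124, 86, 127, 81, 100, 106]
t=2: [146, 134, 157, 113, 77, 130, 148, 108, 156, 98, 54, 94, 137, 87, 135, 71, 77, 100]
t=3: [158, 155, 146, 110, 84, 120, 150, 120, 139, 100, 144, 108, 139, 92, 125, 41, 56, 73]
t=4: [147, 148, 150, 110, 85, 120, 152, 142, 153, 117, 140, 110, 140, 105, 152, 167, 174, 75]
t=5: [153, 154, 148, 117, 87, 122, 154, 151, 150, 141, 140, 115, 148, 127, 142, 137, 119, 62]
t=6: [149, 150, 151, 133, 94, 129, 150, 153, 154, 158, 146, 155, 156, 164, 161, 161, 163, 196]
t=7: [153, 152, 154, 149, 111, 146, 151, 149, 148, 148, 143, 147, 146, 142, 142, 142, 138, 123]
t=8: [150, 150, 150, 148, 136, 148, 152, 153, 154, 155, 154, 156, 156, 158, 159, 159, 162, 159]
t=9: [152, 152, 152, 154, 160, 155, 150, 149, 148, 148, 149, 147, 147, 145, 144, 144, 142, 144]
t=10: [151, 151, 151, 149, 145, 148, 153, 153, 154, 153, 153, 154, 155, 156, 157, 157, 158, 157]
t=11: [151, 151, 151, 153, 155, 153, 150, 149, 149, 149, 150, 149, 148, 147, 146, 146, 145, 146]
t=12: [152, 152, 151, 150, 149, 150, 153, 153, 153, 153, 152, 153, 154, 154, 155, 155, 156, 155]
t=13: [150, 151, 151, 152, 152, 152, 150, 150, 150, 150, 150, 150, 149, 149, 148, 148, 147, 148]
t=14: [152, 152, 152, 151, 151, 151, 153, 152, 153, 152, 153, 152, 153, 153, 153, 154, 154, 154]
t=15: [150, 151, 151, 151, 151, 151, 150, 150, 150, 150, 150, 150, 150, 150, 149, 149, 149, 149]
t=16: [152, 152, 152, 152, 152, 152, 153, 152, 152, 152, 152, 152, 153, 153, 153, 153, 153, 153]
t=17: [150, 151, 151, 151, 151, 151, 150, 150, 150, 150, 150, 150, 150, 150, 150, 150, 150, 150]
t=18: [152, 152, 152, 152, 152, 152, 153, 152, 152, 152, 152, 152, 153, 153, 153, 153, 153, 153]

Answer: 2
Key observation: The state at step 16, [152, 152, 152, 152, 152, 152, 153, 152, 152, 152, 152, 152, 153, 153, 153, 153, 153, 153], reappears at step 18 — and no state repeats earlier — so the cycle the system enters has period 2.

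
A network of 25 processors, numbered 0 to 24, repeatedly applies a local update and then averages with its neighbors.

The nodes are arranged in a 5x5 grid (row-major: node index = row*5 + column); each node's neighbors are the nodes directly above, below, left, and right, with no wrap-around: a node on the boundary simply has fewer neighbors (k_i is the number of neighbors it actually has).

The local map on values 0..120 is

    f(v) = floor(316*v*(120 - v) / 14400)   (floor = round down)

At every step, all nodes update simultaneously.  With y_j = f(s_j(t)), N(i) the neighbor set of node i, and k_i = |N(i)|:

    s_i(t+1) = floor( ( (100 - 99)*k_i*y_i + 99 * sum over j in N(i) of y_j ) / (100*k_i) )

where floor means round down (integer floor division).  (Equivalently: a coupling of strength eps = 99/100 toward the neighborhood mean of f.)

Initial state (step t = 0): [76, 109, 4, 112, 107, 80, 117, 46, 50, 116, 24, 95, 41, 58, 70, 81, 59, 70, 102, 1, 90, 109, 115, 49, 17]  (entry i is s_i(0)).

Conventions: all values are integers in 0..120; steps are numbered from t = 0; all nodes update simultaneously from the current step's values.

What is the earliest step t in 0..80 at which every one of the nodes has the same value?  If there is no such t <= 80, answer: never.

Simulating step by step:
t=0: [76, 109, 4, 112, 107, 80, 117, 46, 50, 116, 24, 95, 41, 58, 70, 81, 59, 70, 102, 1, 90, 109, 115, 49, 17]  (not all equal)
t=1: [48, 29, 39, 38, 14, 43, 55, 41, 45, 60, 63, 51, 70, 65, 30, 62, 55, 50, 57, 50, 47, 49, 58, 30, 38]  (not all equal)
t=2: [64, 73, 65, 58, 73, 76, 69, 74, 74, 55, 75, 77, 75, 71, 77, 77, 76, 77, 72, 68, 76, 76, 70, 74, 67]  (not all equal)
t=3: [74, 77, 75, 75, 77, 76, 73, 75, 76, 73, 72, 74, 73, 73, 76, 73, 72, 74, 74, 74, 72, 73, 73, 75, 75]  (not all equal)
t=4: [72, 74, 73, 73, 74, 74, 73, 74, 74, 72, 74, 74, 74, 73, 74, 75, 74, 74, 74, 73, 75, 75, 74, 74, 74]  (not all equal)
t=5: [74, 74, 74, 74, 74, 74, 74, 74, 74, 74, 74, 74, 74, 74, 74, 74, 74, 74, 74, 74, 74, 74, 74, 74, 74]  (all equal)

Answer: 5
Key observation: Synchronization is absorbing here: once all nodes are equal they stay equal, and step 5 is the first all-equal step.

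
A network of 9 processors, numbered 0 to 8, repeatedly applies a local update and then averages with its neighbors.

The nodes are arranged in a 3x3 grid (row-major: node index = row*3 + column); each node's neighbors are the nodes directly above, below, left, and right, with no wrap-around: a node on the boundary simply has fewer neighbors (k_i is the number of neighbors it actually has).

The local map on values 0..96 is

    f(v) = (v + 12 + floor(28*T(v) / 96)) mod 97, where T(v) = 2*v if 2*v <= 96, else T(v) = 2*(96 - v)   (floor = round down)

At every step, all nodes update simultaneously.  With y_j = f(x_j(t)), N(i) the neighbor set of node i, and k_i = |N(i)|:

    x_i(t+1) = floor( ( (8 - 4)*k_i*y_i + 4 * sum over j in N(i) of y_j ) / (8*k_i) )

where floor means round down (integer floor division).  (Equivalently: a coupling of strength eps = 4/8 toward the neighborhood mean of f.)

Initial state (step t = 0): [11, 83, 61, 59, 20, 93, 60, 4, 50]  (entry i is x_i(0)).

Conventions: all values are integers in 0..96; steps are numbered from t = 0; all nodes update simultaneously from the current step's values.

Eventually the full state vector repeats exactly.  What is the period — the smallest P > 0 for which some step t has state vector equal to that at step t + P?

Simulating step by step:
t=0: [11, 83, 61, 59, 20, 93, 60, 4, 50]
t=1: [38, 30, 50, 73, 37, 41, 74, 46, 50]
t=2: [51, 67, 77, 24, 62, 79, 21, 68, 84]
t=3: [80, 78, 26, 62, 77, 18, 59, 72, 27]
t=4: [26, 11, 37, 63, 18, 38, 69, 25, 37]
t=5: [57, 41, 60, 78, 50, 66, 84, 59, 65]
t=6: [65, 83, 89, 32, 77, 93, 26, 77, 94]
t=7: [64, 20, 7, 56, 11, 8, 42, 12, 8]
t=8: [80, 45, 28, 79, 38, 24, 69, 37, 25]
t=9: [23, 63, 61, 30, 61, 54, 66, 71, 55]
t=10: [62, 86, 92, 68, 76, 91, 62, 46, 67]
t=11: [72, 20, 8, 79, 25, 21, 91, 73, 70]
t=12: [12, 34, 34, 11, 37, 35, 5, 10, 11]
t=13: [39, 60, 65, 34, 58, 60, 23, 33, 38]
t=14: [76, 89, 94, 68, 85, 89, 56, 67, 75]
t=15: [27, 7, 9, 64, 28, 7, 93, 64, 26]
t=16: [56, 34, 24, 66, 57, 34, 51, 66, 55]
t=17: [85, 71, 57, 92, 85, 71, 92, 92, 85]
t=18: [5, 17, 45, 8, 5, 17, 9, 8, 5]
t=19: [25, 39, 60, 22, 25, 39, 25, 22, 25]
t=20: [55, 69, 83, 48, 55, 69, 48, 48, 55]
t=21: [91, 78, 50, 88, 91, 78, 88, 88, 91]
t=22: [6, 18, 45, 7, 6, 18, 7, 7, 6]
t=23: [26, 40, 61, 22, 26, 40, 23, 22, 26]
t=24: [56, 70, 84, 48, 56, 70, 47, 48, 56]
t=25: [67, 31, 3, 88, 67, 31, 87, 88, 67]
t=26: [64, 64, 38, 36, 64, 64, 7, 36, 64]
t=27: [87, 90, 83, 69, 87, 90, 46, 69, 87]
t=28: [29, 7, 6, 64, 29, 7, 90, 64, 29]
t=29: [57, 34, 22, 67, 57, 34, 51, 67, 57]
t=30: [85, 70, 55, 92, 85, 70, 92, 92, 85]
t=31: [5, 17, 45, 8, 5, 17, 9, 8, 5]

Answer: 13
Key observation: The state at step 18, [5, 17, 45, 8, 5, 17, 9, 8, 5], reappears at step 31 — and no state repeats earlier — so the cycle the system enters has period 13.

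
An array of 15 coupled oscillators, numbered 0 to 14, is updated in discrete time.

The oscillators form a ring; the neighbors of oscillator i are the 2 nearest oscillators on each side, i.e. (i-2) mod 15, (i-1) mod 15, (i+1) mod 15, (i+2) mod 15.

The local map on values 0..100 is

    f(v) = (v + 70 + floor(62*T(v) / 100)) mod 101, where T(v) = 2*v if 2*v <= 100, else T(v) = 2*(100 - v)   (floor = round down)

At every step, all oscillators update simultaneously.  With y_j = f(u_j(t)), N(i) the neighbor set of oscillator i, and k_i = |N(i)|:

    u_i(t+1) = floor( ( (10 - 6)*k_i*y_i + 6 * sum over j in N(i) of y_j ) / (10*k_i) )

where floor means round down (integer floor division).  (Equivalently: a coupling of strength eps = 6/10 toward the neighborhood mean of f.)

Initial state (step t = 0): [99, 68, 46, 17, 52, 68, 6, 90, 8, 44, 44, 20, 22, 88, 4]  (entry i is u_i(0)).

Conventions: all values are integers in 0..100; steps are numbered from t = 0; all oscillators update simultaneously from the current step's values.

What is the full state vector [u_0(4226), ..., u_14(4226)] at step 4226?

Answer: [75, 75, 75, 75, 75, 75, 75, 75, 75, 75, 75, 75, 75, 75, 75]
Key observation: The state at step 4, [75, 75, 75, 75, 75, 75, 75, 75, 75, 75, 75, 75, 75, 75, 75], reappears at step 5: the system is in a cycle of period 1 from step 4 on.  Therefore the state at step 4226 equals the state at step 4 + ((4226 - 4) mod 1) = 4, which is [75, 75, 75, 75, 75, 75, 75, 75, 75, 75, 75, 75, 75, 75, 75].

Derivation:
t=0: [99, 68, 46, 17, 52, 68, 6, 90, 8, 44, 44, 20, 22, 88, 4]
t=1: [72, 64, 63, 48, 67, 66, 80, 75, 78, 62, 54, 38, 41, 55, 66]
t=2: [76, 76, 76, 76, 75, 75, 74, 75, 75, 73, 71, 66, 67, 71, 74]
t=3: [74, 74, 74, 74, 74, 74, 75, 75, 75, 75, 75, 75, 75, 75, 74]
t=4: [75, 75, 75, 75, 75, 75, 75, 75, 75, 75, 75, 75, 75, 75, 75]
t=5: [75, 75, 75, 75, 75, 75, 75, 75, 75, 75, 75, 75, 75, 75, 75]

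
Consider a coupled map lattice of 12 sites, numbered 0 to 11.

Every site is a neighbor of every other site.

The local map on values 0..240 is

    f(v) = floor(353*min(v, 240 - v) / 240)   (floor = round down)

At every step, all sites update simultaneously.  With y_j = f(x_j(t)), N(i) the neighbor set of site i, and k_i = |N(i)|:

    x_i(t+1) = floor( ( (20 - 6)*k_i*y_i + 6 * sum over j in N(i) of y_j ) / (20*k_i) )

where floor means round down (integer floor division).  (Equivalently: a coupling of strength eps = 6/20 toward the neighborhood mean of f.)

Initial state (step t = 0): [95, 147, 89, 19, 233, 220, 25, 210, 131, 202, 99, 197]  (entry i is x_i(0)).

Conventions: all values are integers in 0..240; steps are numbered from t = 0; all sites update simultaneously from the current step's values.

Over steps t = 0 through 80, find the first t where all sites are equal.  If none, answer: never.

Simulating step by step:
t=0: [95, 147, 89, 19, 233, 220, 25, 210, 131, 202, 99, 197]  (not all equal)
t=1: [120, 118, 114, 44, 33, 46, 50, 56, 134, 63, 124, 68]  (not all equal)
t=2: [155, 153, 149, 80, 69, 82, 86, 92, 141, 99, 151, 104]  (not all equal)
t=3: [126, 127, 131, 121, 110, 123, 127, 133, 139, 139, 129, 144]  (not all equal)
t=4: [164, 164, 160, 170, 160, 168, 164, 158, 152, 152, 162, 147]  (not all equal)
t=5: [112, 112, 116, 106, 116, 108, 112, 118, 125, 125, 114, 129]  (not all equal)
t=6: [164, 164, 168, 158, 168, 160, 164, 170, 167, 167, 166, 163]  (not all equal)
t=7: [110, 110, 106, 116, 106, 114, 110, 104, 107, 107, 108, 111]  (not all equal)
t=8: [160, 160, 156, 166, 156, 164, 160, 154, 157, 157, 158, 161]  (not all equal)
t=9: [117, 117, 121, 111, 121, 113, 117, 123, 120, 120, 119, 116]  (not all equal)
t=10: [172, 172, 174, 165, 174, 167, 172, 172, 174, 174, 174, 170]  (not all equal)
t=11: [100, 100, 98, 106, 98, 104, 100, 100, 98, 98, 98, 101]  (not all equal)
t=12: [146, 146, 144, 152, 144, 150, 146, 146, 144, 144, 144, 147]  (not all equal)
t=13: [137, 137, 139, 131, 139, 133, 137, 137, 139, 139, 139, 136]  (not all equal)
t=14: [151, 151, 149, 157, 149, 155, 151, 151, 149, 149, 149, 151]  (not all equal)
t=15: [130, 130, 132, 124, 132, 126, 130, 130, 132, 132, 132, 130]  (not all equal)
t=16: [161, 161, 158, 167, 158, 165, 161, 161, 158, 158, 158, 161]  (not all equal)
t=17: [116, 116, 118, 110, 118, 112, 116, 116, 118, 118, 118, 116]  (not all equal)
t=18: [170, 170, 172, 163, 172, 165, 170, 170, 172, 172, 172, 170]  (not all equal)
t=19: [102, 102, 100, 109, 100, 107, 102, 102, 100, 100, 100, 102]  (not all equal)
t=20: [150, 150, 148, 156, 148, 154, 150, 150, 148, 148, 148, 150]  (not all equal)
t=21: [132, 132, 134, 125, 134, 127, 132, 132, 134, 134, 134, 132]  (not all equal)
t=22: [158, 158, 156, 165, 156, 163, 158, 158, 156, 156, 156, 158]  (not all equal)
t=23: [119, 119, 121, 113, 121, 115, 119, 119, 121, 121, 121, 119]  (not all equal)
t=24: [174, 174, 174, 168, 174, 170, 174, 174, 174, 174, 174, 174]  (not all equal)
t=25: [97, 97, 97, 102, 97, 100, 97, 97, 97, 97, 97, 97]  (not all equal)
t=26: [142, 142, 142, 147, 142, 145, 142, 142, 142, 142, 142, 142]  (not all equal)
t=27: [143, 143, 143, 138, 143, 140, 143, 143, 143, 143, 143, 143]  (not all equal)
t=28: [142, 142, 142, 147, 142, 145, 142, 142, 142, 142, 142, 142]  (not all equal)

Answer: never
Key observation: The state at step 26 reappears at step 28 — the system is in a cycle of period 2 from step 26 on.  No step 0..28 is synchronized, and the cycle repeats forever, so no step up to 80 (or ever) has all sites equal.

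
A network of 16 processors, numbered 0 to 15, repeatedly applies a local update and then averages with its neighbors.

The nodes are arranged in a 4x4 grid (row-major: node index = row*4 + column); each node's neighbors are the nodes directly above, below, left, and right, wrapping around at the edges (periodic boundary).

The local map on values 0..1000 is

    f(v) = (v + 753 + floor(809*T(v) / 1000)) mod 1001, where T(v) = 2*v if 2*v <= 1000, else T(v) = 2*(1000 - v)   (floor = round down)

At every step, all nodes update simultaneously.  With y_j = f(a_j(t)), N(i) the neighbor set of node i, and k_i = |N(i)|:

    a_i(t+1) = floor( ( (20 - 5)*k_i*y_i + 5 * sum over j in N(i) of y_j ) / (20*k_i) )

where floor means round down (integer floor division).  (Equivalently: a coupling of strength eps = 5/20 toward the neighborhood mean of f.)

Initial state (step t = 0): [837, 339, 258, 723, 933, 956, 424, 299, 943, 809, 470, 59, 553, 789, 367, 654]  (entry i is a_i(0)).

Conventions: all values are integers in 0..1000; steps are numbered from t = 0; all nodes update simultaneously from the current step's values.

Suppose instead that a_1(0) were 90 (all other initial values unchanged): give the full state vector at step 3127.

Simulating step by step:
t=0: [837, 90, 258, 723, 933, 956, 424, 299, 943, 809, 470, 59, 553, 789, 367, 654]
t=1: [809, 924, 538, 865, 779, 803, 816, 618, 752, 866, 945, 884, 238, 823, 737, 884]
t=2: [833, 763, 240, 796, 893, 866, 816, 954, 861, 839, 803, 836, 497, 828, 842, 801]
t=3: [806, 856, 503, 839, 820, 840, 827, 798, 788, 850, 868, 850, 253, 809, 823, 820]
t=4: [838, 795, 256, 805, 864, 850, 807, 870, 847, 847, 837, 848, 528, 837, 809, 832]
t=5: [803, 844, 534, 839, 837, 847, 837, 838, 795, 846, 853, 845, 244, 803, 838, 805]
t=6: [838, 800, 241, 802, 854, 846, 800, 851, 842, 850, 843, 850, 511, 838, 803, 837]
t=7: [804, 839, 505, 838, 843, 850, 838, 847, 798, 845, 851, 845, 252, 804, 838, 804]
t=8: [839, 803, 254, 804, 851, 845, 800, 847, 841, 850, 845, 850, 526, 839, 804, 839]
t=9: [802, 840, 530, 840, 845, 850, 841, 849, 798, 845, 850, 845, 244, 802, 840, 802]
t=10: [839, 802, 243, 802, 850, 845, 798, 845, 840, 850, 845, 850, 511, 839, 802, 839]
t=11: [803, 839, 509, 839, 845, 850, 840, 850, 799, 845, 850, 845, 252, 803, 839, 803]
t=12: [839, 803, 253, 803, 850, 845, 799, 845, 841, 850, 845, 850, 526, 839, 803, 839]
t=13: [802, 839, 528, 839, 845, 850, 841, 850, 798, 845, 850, 845, 244, 802, 839, 802]
t=14: [839, 802, 244, 802, 850, 845, 798, 845, 840, 850, 845, 850, 511, 839, 802, 839]
t=15: [803, 839, 511, 839, 845, 850, 840, 850, 799, 845, 850, 845, 252, 803, 839, 803]
t=16: [839, 803, 252, 803, 850, 845, 799, 845, 841, 850, 845, 850, 526, 839, 803, 839]
t=17: [802, 839, 526, 839, 845, 850, 841, 850, 798, 845, 850, 845, 244, 802, 839, 802]
t=18: [839, 802, 244, 802, 850, 845, 798, 845, 840, 850, 845, 850, 511, 839, 802, 839]

Answer: [803, 839, 511, 839, 845, 850, 840, 850, 799, 845, 850, 845, 252, 803, 839, 803]
Key observation: The state at step 14, [839, 802, 244, 802, 850, 845, 798, 845, 840, 850, 845, 850, 511, 839, 802, 839], reappears at step 18: the system is in a cycle of period 4 from step 14 on.  Therefore the state at step 3127 equals the state at step 14 + ((3127 - 14) mod 4) = 15, which is [803, 839, 511, 839, 845, 850, 840, 850, 799, 845, 850, 845, 252, 803, 839, 803].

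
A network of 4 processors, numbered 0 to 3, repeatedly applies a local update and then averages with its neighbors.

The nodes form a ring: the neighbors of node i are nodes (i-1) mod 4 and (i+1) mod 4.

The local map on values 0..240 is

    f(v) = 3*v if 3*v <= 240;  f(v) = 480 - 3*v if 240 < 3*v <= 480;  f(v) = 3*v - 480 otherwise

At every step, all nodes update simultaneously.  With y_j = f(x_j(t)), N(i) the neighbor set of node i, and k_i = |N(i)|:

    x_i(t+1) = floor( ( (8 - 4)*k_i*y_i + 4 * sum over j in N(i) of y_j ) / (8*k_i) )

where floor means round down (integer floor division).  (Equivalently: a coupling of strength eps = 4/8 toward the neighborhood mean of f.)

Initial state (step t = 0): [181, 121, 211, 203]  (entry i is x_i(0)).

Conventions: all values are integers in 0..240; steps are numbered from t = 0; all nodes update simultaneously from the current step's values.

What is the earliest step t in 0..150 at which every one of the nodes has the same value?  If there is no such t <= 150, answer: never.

Answer: 10
Key observation: Synchronization is absorbing here: once all nodes are equal they stay equal, and step 10 is the first all-equal step.

Derivation:
t=0: [181, 121, 211, 203]  (not all equal)
t=1: [93, 112, 138, 118]  (not all equal)
t=2: [168, 138, 100, 129]  (not all equal)
t=3: [51, 84, 129, 97]  (not all equal)
t=4: [180, 175, 150, 156]  (not all equal)
t=5: [44, 45, 29, 28]  (not all equal)
t=6: [120, 122, 98, 96]  (not all equal)
t=7: [136, 133, 169, 172]  (not all equal)
t=8: [65, 65, 42, 42]  (not all equal)
t=9: [177, 177, 143, 143]  (not all equal)
t=10: [51, 51, 51, 51]  (all equal)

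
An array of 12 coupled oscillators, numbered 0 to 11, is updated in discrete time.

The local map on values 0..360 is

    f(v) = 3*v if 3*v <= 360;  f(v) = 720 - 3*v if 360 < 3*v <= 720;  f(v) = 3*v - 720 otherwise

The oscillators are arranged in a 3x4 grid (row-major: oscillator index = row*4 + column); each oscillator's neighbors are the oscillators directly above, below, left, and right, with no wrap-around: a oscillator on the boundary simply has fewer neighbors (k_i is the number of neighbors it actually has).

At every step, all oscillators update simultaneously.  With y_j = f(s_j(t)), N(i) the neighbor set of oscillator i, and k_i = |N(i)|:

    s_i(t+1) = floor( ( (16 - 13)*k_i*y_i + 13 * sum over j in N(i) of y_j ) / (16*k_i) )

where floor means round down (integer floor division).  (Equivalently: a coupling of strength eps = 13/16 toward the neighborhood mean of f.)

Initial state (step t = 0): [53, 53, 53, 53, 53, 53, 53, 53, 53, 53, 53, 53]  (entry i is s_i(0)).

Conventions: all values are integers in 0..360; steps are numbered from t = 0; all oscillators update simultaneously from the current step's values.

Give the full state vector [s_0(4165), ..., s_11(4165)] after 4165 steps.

Simulating step by step:
t=0: [53, 53, 53, 53, 53, 53, 53, 53, 53, 53, 53, 53]
t=1: [159, 159, 159, 159, 159, 159, 159, 159, 159, 159, 159, 159]
t=2: [243, 243, 243, 243, 243, 243, 243, 243, 243, 243, 243, 243]
t=3: [9, 9, 9, 9, 9, 9, 9, 9, 9, 9, 9, 9]
t=4: [27, 27, 27, 27, 27, 27, 27, 27, 27, 27, 27, 27]
t=5: [81, 81, 81, 81, 81, 81, 81, 81, 81, 81, 81, 81]
t=6: [243, 243, 243, 243, 243, 243, 243, 243, 243, 243, 243, 243]

Answer: [81, 81, 81, 81, 81, 81, 81, 81, 81, 81, 81, 81]
Key observation: The state at step 2, [243, 243, 243, 243, 243, 243, 243, 243, 243, 243, 243, 243], reappears at step 6: the system is in a cycle of period 4 from step 2 on.  Therefore the state at step 4165 equals the state at step 2 + ((4165 - 2) mod 4) = 5, which is [81, 81, 81, 81, 81, 81, 81, 81, 81, 81, 81, 81].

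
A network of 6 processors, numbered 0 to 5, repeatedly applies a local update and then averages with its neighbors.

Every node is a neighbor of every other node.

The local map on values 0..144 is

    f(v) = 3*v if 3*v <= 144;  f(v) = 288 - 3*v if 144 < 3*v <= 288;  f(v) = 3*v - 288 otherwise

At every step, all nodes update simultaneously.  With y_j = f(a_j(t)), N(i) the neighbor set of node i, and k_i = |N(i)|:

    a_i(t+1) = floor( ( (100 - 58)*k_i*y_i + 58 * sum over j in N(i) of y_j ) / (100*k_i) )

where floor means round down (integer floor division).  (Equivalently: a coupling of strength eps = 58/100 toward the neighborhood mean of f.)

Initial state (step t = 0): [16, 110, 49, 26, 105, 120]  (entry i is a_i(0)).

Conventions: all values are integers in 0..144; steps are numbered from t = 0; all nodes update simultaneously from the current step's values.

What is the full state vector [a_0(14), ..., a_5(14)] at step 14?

Answer: [89, 89, 88, 92, 92, 92]

Derivation:
t=0: [16, 110, 49, 26, 105, 120]
t=1: [61, 60, 90, 71, 55, 69]
t=2: [91, 91, 64, 81, 96, 83]
t=3: [28, 28, 53, 38, 24, 36]
t=4: [94, 94, 107, 103, 90, 101]
t=5: [13, 13, 21, 17, 16, 16]
t=6: [45, 45, 52, 48, 48, 48]
t=7: [137, 137, 136, 140, 140, 140]
t=8: [125, 125, 124, 128, 128, 128]
t=9: [89, 89, 88, 92, 92, 92]
t=10: [18, 18, 19, 15, 15, 15]
t=11: [51, 51, 52, 48, 48, 48]
t=12: [137, 137, 136, 140, 140, 140]
t=13: [125, 125, 124, 128, 128, 128]
t=14: [89, 89, 88, 92, 92, 92]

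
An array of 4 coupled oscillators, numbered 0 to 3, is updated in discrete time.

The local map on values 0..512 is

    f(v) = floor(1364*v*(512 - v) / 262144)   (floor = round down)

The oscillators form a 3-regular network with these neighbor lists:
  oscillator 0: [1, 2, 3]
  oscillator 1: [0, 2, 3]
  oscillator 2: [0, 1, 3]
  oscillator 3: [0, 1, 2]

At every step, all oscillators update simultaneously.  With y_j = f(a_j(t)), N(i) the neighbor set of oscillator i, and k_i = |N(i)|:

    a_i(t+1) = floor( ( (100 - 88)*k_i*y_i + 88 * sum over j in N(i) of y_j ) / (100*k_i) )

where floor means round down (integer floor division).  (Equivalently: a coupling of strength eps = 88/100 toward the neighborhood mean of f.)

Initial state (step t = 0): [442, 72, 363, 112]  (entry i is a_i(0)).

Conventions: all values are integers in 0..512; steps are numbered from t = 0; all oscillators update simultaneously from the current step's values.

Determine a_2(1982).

Simulating step by step:
t=0: [442, 72, 363, 112]
t=1: [218, 217, 197, 205]
t=2: [328, 328, 329, 329]
t=3: [313, 313, 313, 313]
t=4: [324, 324, 324, 324]
t=5: [316, 316, 316, 316]
t=6: [322, 322, 322, 322]
t=7: [318, 318, 318, 318]
t=8: [320, 320, 320, 320]
t=9: [319, 319, 319, 319]
t=10: [320, 320, 320, 320]

Answer: a_2(1982) = 320
Key observation: The state at step 8, [320, 320, 320, 320], reappears at step 10: the system is in a cycle of period 2 from step 8 on.  Therefore the state at step 1982 equals the state at step 8 + ((1982 - 8) mod 2) = 8, which is [320, 320, 320, 320].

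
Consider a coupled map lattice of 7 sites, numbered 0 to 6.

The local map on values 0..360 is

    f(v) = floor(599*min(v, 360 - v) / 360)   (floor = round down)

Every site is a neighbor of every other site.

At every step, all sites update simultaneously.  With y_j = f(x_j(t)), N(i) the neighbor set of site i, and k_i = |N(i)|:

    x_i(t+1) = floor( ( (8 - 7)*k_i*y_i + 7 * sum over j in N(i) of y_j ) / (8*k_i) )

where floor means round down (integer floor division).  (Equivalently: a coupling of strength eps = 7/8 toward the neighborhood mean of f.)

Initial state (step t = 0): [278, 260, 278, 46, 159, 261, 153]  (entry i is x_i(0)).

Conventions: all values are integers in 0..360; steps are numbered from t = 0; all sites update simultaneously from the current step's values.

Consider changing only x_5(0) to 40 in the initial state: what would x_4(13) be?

Answer: x_4(13) = 279
Key observation: This trace re-runs the system from the modified initial state.

Derivation:
t=0: [278, 260, 278, 46, 159, 40, 153]
t=1: [157, 156, 157, 158, 154, 158, 154]
t=2: [259, 259, 259, 259, 259, 259, 259]
t=3: [168, 168, 168, 168, 168, 168, 168]
t=4: [279, 279, 279, 279, 279, 279, 279]
t=5: [134, 134, 134, 134, 134, 134, 134]
t=6: [222, 222, 222, 222, 222, 222, 222]
t=7: [229, 229, 229, 229, 229, 229, 229]
t=8: [217, 217, 217, 217, 217, 217, 217]
t=9: [237, 237, 237, 237, 237, 237, 237]
t=10: [204, 204, 204, 204, 204, 204, 204]
t=11: [259, 259, 259, 259, 259, 259, 259]
t=12: [168, 168, 168, 168, 168, 168, 168]
t=13: [279, 279, 279, 279, 279, 279, 279]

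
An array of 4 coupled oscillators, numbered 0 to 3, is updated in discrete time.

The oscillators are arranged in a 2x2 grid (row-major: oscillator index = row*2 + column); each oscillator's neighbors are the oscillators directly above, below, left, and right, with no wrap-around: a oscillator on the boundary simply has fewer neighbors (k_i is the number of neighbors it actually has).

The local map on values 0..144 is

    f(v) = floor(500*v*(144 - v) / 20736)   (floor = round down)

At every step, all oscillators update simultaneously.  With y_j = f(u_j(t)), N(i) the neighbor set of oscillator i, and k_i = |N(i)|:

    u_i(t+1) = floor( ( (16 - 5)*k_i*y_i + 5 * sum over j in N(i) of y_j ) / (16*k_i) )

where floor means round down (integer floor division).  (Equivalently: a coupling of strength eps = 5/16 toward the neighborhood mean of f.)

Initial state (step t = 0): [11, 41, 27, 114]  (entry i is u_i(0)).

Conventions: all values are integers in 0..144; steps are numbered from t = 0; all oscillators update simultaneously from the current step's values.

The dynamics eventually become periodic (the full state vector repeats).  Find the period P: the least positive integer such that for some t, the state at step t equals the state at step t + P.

Simulating step by step:
t=0: [11, 41, 27, 114]
t=1: [51, 87, 70, 84]
t=2: [116, 118, 121, 121]
t=3: [75, 72, 68, 67]
t=4: [124, 124, 124, 124]
t=5: [59, 59, 59, 59]
t=6: [120, 120, 120, 120]
t=7: [69, 69, 69, 69]
t=8: [124, 124, 124, 124]

Answer: 4
Key observation: The state at step 4, [124, 124, 124, 124], reappears at step 8 — and no state repeats earlier — so the cycle the system enters has period 4.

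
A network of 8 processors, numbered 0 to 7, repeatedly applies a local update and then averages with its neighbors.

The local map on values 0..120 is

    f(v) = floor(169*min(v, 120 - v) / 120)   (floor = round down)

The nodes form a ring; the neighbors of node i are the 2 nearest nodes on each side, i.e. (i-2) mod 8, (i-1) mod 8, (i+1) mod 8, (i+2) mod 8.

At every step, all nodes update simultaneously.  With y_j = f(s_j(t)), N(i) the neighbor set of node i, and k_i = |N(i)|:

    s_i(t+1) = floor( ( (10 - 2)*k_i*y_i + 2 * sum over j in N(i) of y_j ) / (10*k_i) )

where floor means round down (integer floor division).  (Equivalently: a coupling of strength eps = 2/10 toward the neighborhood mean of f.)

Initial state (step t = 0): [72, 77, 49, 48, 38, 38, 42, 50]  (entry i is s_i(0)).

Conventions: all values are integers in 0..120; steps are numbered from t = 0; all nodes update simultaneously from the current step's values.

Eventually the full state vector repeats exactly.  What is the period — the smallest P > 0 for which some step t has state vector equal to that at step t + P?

Answer: 8
Key observation: The state at step 44, [80, 78, 80, 74, 78, 77, 80, 78], reappears at step 52 — and no state repeats earlier — so the cycle the system enters has period 8.

Derivation:
t=0: [72, 77, 49, 48, 38, 38, 42, 50]
t=1: [66, 61, 67, 65, 54, 54, 59, 67]
t=2: [76, 81, 74, 77, 76, 76, 81, 75]
t=3: [60, 55, 63, 60, 60, 60, 55, 61]
t=4: [83, 78, 80, 83, 83, 83, 78, 82]
t=5: [52, 57, 55, 52, 52, 52, 57, 53]
t=6: [73, 78, 76, 73, 73, 73, 78, 74]
t=7: [64, 60, 61, 65, 65, 65, 60, 63]
t=8: [78, 83, 82, 77, 77, 77, 82, 80]
t=9: [57, 53, 53, 59, 59, 59, 54, 56]
t=10: [79, 74, 75, 82, 82, 82, 77, 78]
t=11: [57, 62, 61, 54, 53, 53, 59, 58]
t=12: [80, 80, 81, 76, 75, 74, 81, 80]
t=13: [55, 56, 55, 60, 62, 62, 55, 56]
t=14: [77, 78, 77, 83, 80, 80, 77, 78]
t=15: [59, 58, 59, 53, 56, 56, 59, 58]
t=16: [82, 80, 82, 75, 78, 78, 82, 81]
t=17: [53, 55, 53, 61, 58, 58, 53, 54]
t=18: [74, 76, 74, 82, 80, 80, 74, 76]
t=19: [63, 60, 62, 54, 56, 56, 63, 61]
t=20: [80, 83, 80, 76, 78, 78, 79, 82]
t=21: [55, 52, 56, 60, 58, 58, 56, 53]
t=22: [76, 74, 78, 82, 80, 80, 78, 74]
t=23: [61, 63, 58, 54, 56, 56, 59, 63]
t=24: [82, 80, 80, 76, 78, 78, 82, 80]
t=25: [53, 56, 56, 60, 58, 58, 53, 55]
t=26: [74, 78, 78, 83, 80, 80, 74, 76]
t=27: [63, 59, 58, 53, 56, 56, 63, 60]
t=28: [80, 82, 80, 75, 78, 78, 80, 83]
t=29: [55, 53, 56, 61, 58, 58, 56, 52]
t=30: [76, 74, 78, 82, 80, 80, 78, 73]
t=31: [61, 63, 58, 54, 56, 56, 59, 64]
t=32: [82, 79, 80, 76, 78, 78, 82, 78]
t=33: [53, 57, 56, 60, 58, 58, 53, 58]
t=34: [74, 79, 78, 83, 80, 80, 75, 80]
t=35: [62, 57, 58, 53, 56, 56, 62, 56]
t=36: [80, 79, 80, 75, 78, 77, 80, 78]
t=37: [56, 57, 56, 62, 58, 59, 56, 58]
t=38: [78, 79, 78, 80, 80, 82, 78, 80]
t=39: [58, 57, 58, 56, 56, 53, 58, 56]
t=40: [80, 79, 80, 78, 78, 74, 80, 78]
t=41: [56, 57, 56, 59, 58, 62, 56, 58]
t=42: [78, 80, 78, 82, 80, 80, 78, 80]
t=43: [58, 56, 58, 53, 56, 56, 58, 56]
t=44: [80, 78, 80, 74, 78, 77, 80, 78]
t=45: [56, 58, 56, 62, 59, 59, 56, 58]
t=46: [78, 80, 78, 81, 82, 82, 78, 80]
t=47: [58, 56, 58, 54, 53, 53, 58, 56]
t=48: [80, 78, 80, 76, 74, 74, 80, 78]
t=49: [56, 58, 56, 60, 63, 63, 56, 58]
t=50: [78, 80, 78, 83, 80, 80, 78, 80]
t=51: [58, 56, 58, 52, 56, 55, 58, 56]
t=52: [80, 78, 80, 74, 78, 77, 80, 78]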